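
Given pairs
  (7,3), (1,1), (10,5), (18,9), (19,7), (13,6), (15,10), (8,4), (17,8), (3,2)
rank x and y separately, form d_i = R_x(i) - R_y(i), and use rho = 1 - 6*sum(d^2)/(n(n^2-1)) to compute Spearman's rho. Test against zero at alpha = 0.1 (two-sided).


Step 1: Rank x and y separately (midranks; no ties here).
rank(x): 7->3, 1->1, 10->5, 18->9, 19->10, 13->6, 15->7, 8->4, 17->8, 3->2
rank(y): 3->3, 1->1, 5->5, 9->9, 7->7, 6->6, 10->10, 4->4, 8->8, 2->2
Step 2: d_i = R_x(i) - R_y(i); compute d_i^2.
  (3-3)^2=0, (1-1)^2=0, (5-5)^2=0, (9-9)^2=0, (10-7)^2=9, (6-6)^2=0, (7-10)^2=9, (4-4)^2=0, (8-8)^2=0, (2-2)^2=0
sum(d^2) = 18.
Step 3: rho = 1 - 6*18 / (10*(10^2 - 1)) = 1 - 108/990 = 0.890909.
Step 4: Under H0, t = rho * sqrt((n-2)/(1-rho^2)) = 5.5482 ~ t(8).
Step 5: Two-sided p-value from the t-distribution with 8 df = 0.000542.
Step 6: alpha = 0.1. reject H0.

rho = 0.8909, p = 0.000542, reject H0 at alpha = 0.1.


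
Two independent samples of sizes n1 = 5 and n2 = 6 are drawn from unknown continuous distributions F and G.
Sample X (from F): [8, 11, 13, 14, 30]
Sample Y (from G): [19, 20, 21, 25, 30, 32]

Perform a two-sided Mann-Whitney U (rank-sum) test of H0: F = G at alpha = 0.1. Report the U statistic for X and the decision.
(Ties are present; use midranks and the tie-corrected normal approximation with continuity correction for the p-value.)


Step 1: Combine and sort all 11 observations; assign midranks.
sorted (value, group): (8,X), (11,X), (13,X), (14,X), (19,Y), (20,Y), (21,Y), (25,Y), (30,X), (30,Y), (32,Y)
ranks: 8->1, 11->2, 13->3, 14->4, 19->5, 20->6, 21->7, 25->8, 30->9.5, 30->9.5, 32->11
Step 2: Rank sum for X: R1 = 1 + 2 + 3 + 4 + 9.5 = 19.5.
Step 3: U_X = R1 - n1(n1+1)/2 = 19.5 - 5*6/2 = 19.5 - 15 = 4.5.
       U_Y = n1*n2 - U_X = 30 - 4.5 = 25.5.
Step 4: Ties are present, so use the tie-corrected normal approximation (with continuity correction) for the p-value.
Step 5: p-value = 0.067264; compare to alpha = 0.1. reject H0.

U_X = 4.5, p = 0.067264, reject H0 at alpha = 0.1.


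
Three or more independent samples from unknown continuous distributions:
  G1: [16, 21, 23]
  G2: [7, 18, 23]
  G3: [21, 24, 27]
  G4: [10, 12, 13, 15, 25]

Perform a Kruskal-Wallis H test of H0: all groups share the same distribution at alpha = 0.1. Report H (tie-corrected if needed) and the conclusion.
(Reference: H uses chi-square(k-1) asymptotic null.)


Step 1: Combine all N = 14 observations and assign midranks.
sorted (value, group, rank): (7,G2,1), (10,G4,2), (12,G4,3), (13,G4,4), (15,G4,5), (16,G1,6), (18,G2,7), (21,G1,8.5), (21,G3,8.5), (23,G1,10.5), (23,G2,10.5), (24,G3,12), (25,G4,13), (27,G3,14)
Step 2: Sum ranks within each group.
R_1 = 25 (n_1 = 3)
R_2 = 18.5 (n_2 = 3)
R_3 = 34.5 (n_3 = 3)
R_4 = 27 (n_4 = 5)
Step 3: H = 12/(N(N+1)) * sum(R_i^2/n_i) - 3(N+1)
     = 12/(14*15) * (25^2/3 + 18.5^2/3 + 34.5^2/3 + 27^2/5) - 3*15
     = 0.057143 * 864.967 - 45
     = 4.426667.
Step 4: Ties present; correction factor C = 1 - 12/(14^3 - 14) = 0.995604. Corrected H = 4.426667 / 0.995604 = 4.446210.
Step 5: Under H0, H ~ chi^2(3); p-value = 0.217139.
Step 6: alpha = 0.1. fail to reject H0.

H = 4.4462, df = 3, p = 0.217139, fail to reject H0.


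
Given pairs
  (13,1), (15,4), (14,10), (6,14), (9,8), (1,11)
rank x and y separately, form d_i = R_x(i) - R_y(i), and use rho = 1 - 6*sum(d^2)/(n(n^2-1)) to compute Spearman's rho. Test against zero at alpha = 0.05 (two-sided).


Step 1: Rank x and y separately (midranks; no ties here).
rank(x): 13->4, 15->6, 14->5, 6->2, 9->3, 1->1
rank(y): 1->1, 4->2, 10->4, 14->6, 8->3, 11->5
Step 2: d_i = R_x(i) - R_y(i); compute d_i^2.
  (4-1)^2=9, (6-2)^2=16, (5-4)^2=1, (2-6)^2=16, (3-3)^2=0, (1-5)^2=16
sum(d^2) = 58.
Step 3: rho = 1 - 6*58 / (6*(6^2 - 1)) = 1 - 348/210 = -0.657143.
Step 4: Under H0, t = rho * sqrt((n-2)/(1-rho^2)) = -1.7436 ~ t(4).
Step 5: Two-sided p-value from the t-distribution with 4 df = 0.156175.
Step 6: alpha = 0.05. fail to reject H0.

rho = -0.6571, p = 0.156175, fail to reject H0 at alpha = 0.05.


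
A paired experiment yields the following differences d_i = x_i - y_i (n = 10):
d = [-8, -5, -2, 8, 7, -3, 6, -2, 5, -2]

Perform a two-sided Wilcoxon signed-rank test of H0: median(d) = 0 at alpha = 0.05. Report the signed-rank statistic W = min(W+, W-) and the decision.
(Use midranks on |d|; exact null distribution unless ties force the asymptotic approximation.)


Step 1: Drop any zero differences (none here) and take |d_i|.
|d| = [8, 5, 2, 8, 7, 3, 6, 2, 5, 2]
Step 2: Midrank |d_i| (ties get averaged ranks).
ranks: |8|->9.5, |5|->5.5, |2|->2, |8|->9.5, |7|->8, |3|->4, |6|->7, |2|->2, |5|->5.5, |2|->2
Step 3: Attach original signs; sum ranks with positive sign and with negative sign.
W+ = 9.5 + 8 + 7 + 5.5 = 30
W- = 9.5 + 5.5 + 2 + 4 + 2 + 2 = 25
(Check: W+ + W- = 55 should equal n(n+1)/2 = 55.)
Step 4: Test statistic W = min(W+, W-) = 25.
Step 5: Ties in |d|, so use the tie-corrected normal approximation.
        E[W] = n(n+1)/4 = 10*11/4 = 27.5.
        Tie groups: |d|=2 (t=3), |d|=5 (t=2), |d|=8 (t=2); sum(t^3 - t) = 36.
        Var[W] = n(n+1)(2n+1)/24 - sum(t^3-t)/48 = 2310/24 - 36/48 = 95.5.
        z = (W - E[W]) / sqrt(Var[W]) = (25 - 27.5) / 9.7724 = -0.2558.
        Two-sided p = 2*Phi(z) = 0.798088.
Step 6: alpha = 0.05. fail to reject H0.

W+ = 30, W- = 25, W = min = 25, p = 0.798088, fail to reject H0.


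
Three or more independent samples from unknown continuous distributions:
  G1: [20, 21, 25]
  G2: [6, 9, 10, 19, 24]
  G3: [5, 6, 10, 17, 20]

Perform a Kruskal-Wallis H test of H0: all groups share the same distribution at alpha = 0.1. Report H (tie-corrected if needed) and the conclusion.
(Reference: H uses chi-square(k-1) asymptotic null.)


Step 1: Combine all N = 13 observations and assign midranks.
sorted (value, group, rank): (5,G3,1), (6,G2,2.5), (6,G3,2.5), (9,G2,4), (10,G2,5.5), (10,G3,5.5), (17,G3,7), (19,G2,8), (20,G1,9.5), (20,G3,9.5), (21,G1,11), (24,G2,12), (25,G1,13)
Step 2: Sum ranks within each group.
R_1 = 33.5 (n_1 = 3)
R_2 = 32 (n_2 = 5)
R_3 = 25.5 (n_3 = 5)
Step 3: H = 12/(N(N+1)) * sum(R_i^2/n_i) - 3(N+1)
     = 12/(13*14) * (33.5^2/3 + 32^2/5 + 25.5^2/5) - 3*14
     = 0.065934 * 708.933 - 42
     = 4.742857.
Step 4: Ties present; correction factor C = 1 - 18/(13^3 - 13) = 0.991758. Corrected H = 4.742857 / 0.991758 = 4.782271.
Step 5: Under H0, H ~ chi^2(2); p-value = 0.091526.
Step 6: alpha = 0.1. reject H0.

H = 4.7823, df = 2, p = 0.091526, reject H0.


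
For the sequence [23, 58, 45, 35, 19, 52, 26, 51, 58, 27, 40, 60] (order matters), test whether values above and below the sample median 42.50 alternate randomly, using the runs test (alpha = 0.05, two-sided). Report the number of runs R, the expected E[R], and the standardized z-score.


Step 1: Compute median = 42.50; label A = above, B = below.
Labels in order: BAABBABAABBA  (n_A = 6, n_B = 6)
Step 2: Count runs R = 8.
Step 3: Under H0 (random ordering), E[R] = 2*n_A*n_B/(n_A+n_B) + 1 = 2*6*6/12 + 1 = 7.0000.
        Var[R] = 2*n_A*n_B*(2*n_A*n_B - n_A - n_B) / ((n_A+n_B)^2 * (n_A+n_B-1)) = 4320/1584 = 2.7273.
        SD[R] = 1.6514.
Step 4: Continuity-corrected z = (R - 0.5 - E[R]) / SD[R] = (8 - 0.5 - 7.0000) / 1.6514 = 0.3028.
Step 5: Two-sided p-value via normal approximation = 2*(1 - Phi(|z|)) = 0.762069.
Step 6: alpha = 0.05. fail to reject H0.

R = 8, z = 0.3028, p = 0.762069, fail to reject H0.


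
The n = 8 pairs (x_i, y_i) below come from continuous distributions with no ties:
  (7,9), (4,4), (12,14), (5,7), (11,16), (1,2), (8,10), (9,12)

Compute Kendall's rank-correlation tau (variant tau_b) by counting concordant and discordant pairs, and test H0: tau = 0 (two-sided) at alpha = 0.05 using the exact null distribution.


Step 1: Enumerate the 28 unordered pairs (i,j) with i<j and classify each by sign(x_j-x_i) * sign(y_j-y_i).
  (1,2):dx=-3,dy=-5->C; (1,3):dx=+5,dy=+5->C; (1,4):dx=-2,dy=-2->C; (1,5):dx=+4,dy=+7->C
  (1,6):dx=-6,dy=-7->C; (1,7):dx=+1,dy=+1->C; (1,8):dx=+2,dy=+3->C; (2,3):dx=+8,dy=+10->C
  (2,4):dx=+1,dy=+3->C; (2,5):dx=+7,dy=+12->C; (2,6):dx=-3,dy=-2->C; (2,7):dx=+4,dy=+6->C
  (2,8):dx=+5,dy=+8->C; (3,4):dx=-7,dy=-7->C; (3,5):dx=-1,dy=+2->D; (3,6):dx=-11,dy=-12->C
  (3,7):dx=-4,dy=-4->C; (3,8):dx=-3,dy=-2->C; (4,5):dx=+6,dy=+9->C; (4,6):dx=-4,dy=-5->C
  (4,7):dx=+3,dy=+3->C; (4,8):dx=+4,dy=+5->C; (5,6):dx=-10,dy=-14->C; (5,7):dx=-3,dy=-6->C
  (5,8):dx=-2,dy=-4->C; (6,7):dx=+7,dy=+8->C; (6,8):dx=+8,dy=+10->C; (7,8):dx=+1,dy=+2->C
Step 2: C = 27, D = 1, total pairs = 28.
Step 3: tau = (C - D)/(n(n-1)/2) = (27 - 1)/28 = 0.928571.
Step 4: Exact two-sided p-value (enumerate n! = 40320 permutations of y under H0): p = 0.000397.
Step 5: alpha = 0.05. reject H0.

tau_b = 0.9286 (C=27, D=1), p = 0.000397, reject H0.


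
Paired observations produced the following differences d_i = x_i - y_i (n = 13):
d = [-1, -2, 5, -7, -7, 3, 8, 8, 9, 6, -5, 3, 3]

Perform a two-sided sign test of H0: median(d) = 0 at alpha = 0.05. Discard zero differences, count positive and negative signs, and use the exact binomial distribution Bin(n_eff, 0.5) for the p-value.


Step 1: Discard zero differences. Original n = 13; n_eff = number of nonzero differences = 13.
Nonzero differences (with sign): -1, -2, +5, -7, -7, +3, +8, +8, +9, +6, -5, +3, +3
Step 2: Count signs: positive = 8, negative = 5.
Step 3: Under H0: P(positive) = 0.5, so the number of positives S ~ Bin(13, 0.5).
Step 4: Two-sided exact p-value = sum of Bin(13,0.5) probabilities at or below the observed probability = 0.581055.
Step 5: alpha = 0.05. fail to reject H0.

n_eff = 13, pos = 8, neg = 5, p = 0.581055, fail to reject H0.


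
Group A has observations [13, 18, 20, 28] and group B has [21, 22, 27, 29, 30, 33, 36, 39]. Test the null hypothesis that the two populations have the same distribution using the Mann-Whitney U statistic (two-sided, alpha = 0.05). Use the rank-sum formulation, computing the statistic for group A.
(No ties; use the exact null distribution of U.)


Step 1: Combine and sort all 12 observations; assign midranks.
sorted (value, group): (13,X), (18,X), (20,X), (21,Y), (22,Y), (27,Y), (28,X), (29,Y), (30,Y), (33,Y), (36,Y), (39,Y)
ranks: 13->1, 18->2, 20->3, 21->4, 22->5, 27->6, 28->7, 29->8, 30->9, 33->10, 36->11, 39->12
Step 2: Rank sum for X: R1 = 1 + 2 + 3 + 7 = 13.
Step 3: U_X = R1 - n1(n1+1)/2 = 13 - 4*5/2 = 13 - 10 = 3.
       U_Y = n1*n2 - U_X = 32 - 3 = 29.
Step 4: No ties, so the exact null distribution of U (based on enumerating the C(12,4) = 495 equally likely rank assignments) gives the two-sided p-value.
Step 5: p-value = 0.028283; compare to alpha = 0.05. reject H0.

U_X = 3, p = 0.028283, reject H0 at alpha = 0.05.


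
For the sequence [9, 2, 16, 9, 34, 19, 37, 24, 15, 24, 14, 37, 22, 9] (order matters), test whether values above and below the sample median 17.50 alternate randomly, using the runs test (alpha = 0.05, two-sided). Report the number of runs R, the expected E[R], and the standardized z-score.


Step 1: Compute median = 17.50; label A = above, B = below.
Labels in order: BBBBAAAABABAAB  (n_A = 7, n_B = 7)
Step 2: Count runs R = 7.
Step 3: Under H0 (random ordering), E[R] = 2*n_A*n_B/(n_A+n_B) + 1 = 2*7*7/14 + 1 = 8.0000.
        Var[R] = 2*n_A*n_B*(2*n_A*n_B - n_A - n_B) / ((n_A+n_B)^2 * (n_A+n_B-1)) = 8232/2548 = 3.2308.
        SD[R] = 1.7974.
Step 4: Continuity-corrected z = (R + 0.5 - E[R]) / SD[R] = (7 + 0.5 - 8.0000) / 1.7974 = -0.2782.
Step 5: Two-sided p-value via normal approximation = 2*(1 - Phi(|z|)) = 0.780879.
Step 6: alpha = 0.05. fail to reject H0.

R = 7, z = -0.2782, p = 0.780879, fail to reject H0.


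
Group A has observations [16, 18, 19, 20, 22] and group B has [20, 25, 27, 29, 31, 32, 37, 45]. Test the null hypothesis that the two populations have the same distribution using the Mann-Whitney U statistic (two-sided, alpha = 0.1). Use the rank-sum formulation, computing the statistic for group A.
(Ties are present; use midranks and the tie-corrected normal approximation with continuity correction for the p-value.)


Step 1: Combine and sort all 13 observations; assign midranks.
sorted (value, group): (16,X), (18,X), (19,X), (20,X), (20,Y), (22,X), (25,Y), (27,Y), (29,Y), (31,Y), (32,Y), (37,Y), (45,Y)
ranks: 16->1, 18->2, 19->3, 20->4.5, 20->4.5, 22->6, 25->7, 27->8, 29->9, 31->10, 32->11, 37->12, 45->13
Step 2: Rank sum for X: R1 = 1 + 2 + 3 + 4.5 + 6 = 16.5.
Step 3: U_X = R1 - n1(n1+1)/2 = 16.5 - 5*6/2 = 16.5 - 15 = 1.5.
       U_Y = n1*n2 - U_X = 40 - 1.5 = 38.5.
Step 4: Ties are present, so use the tie-corrected normal approximation (with continuity correction) for the p-value.
Step 5: p-value = 0.008326; compare to alpha = 0.1. reject H0.

U_X = 1.5, p = 0.008326, reject H0 at alpha = 0.1.


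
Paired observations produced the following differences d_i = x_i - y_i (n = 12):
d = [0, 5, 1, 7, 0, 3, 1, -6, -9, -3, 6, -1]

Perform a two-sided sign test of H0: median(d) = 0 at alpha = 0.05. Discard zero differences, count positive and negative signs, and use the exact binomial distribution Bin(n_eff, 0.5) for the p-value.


Step 1: Discard zero differences. Original n = 12; n_eff = number of nonzero differences = 10.
Nonzero differences (with sign): +5, +1, +7, +3, +1, -6, -9, -3, +6, -1
Step 2: Count signs: positive = 6, negative = 4.
Step 3: Under H0: P(positive) = 0.5, so the number of positives S ~ Bin(10, 0.5).
Step 4: Two-sided exact p-value = sum of Bin(10,0.5) probabilities at or below the observed probability = 0.753906.
Step 5: alpha = 0.05. fail to reject H0.

n_eff = 10, pos = 6, neg = 4, p = 0.753906, fail to reject H0.


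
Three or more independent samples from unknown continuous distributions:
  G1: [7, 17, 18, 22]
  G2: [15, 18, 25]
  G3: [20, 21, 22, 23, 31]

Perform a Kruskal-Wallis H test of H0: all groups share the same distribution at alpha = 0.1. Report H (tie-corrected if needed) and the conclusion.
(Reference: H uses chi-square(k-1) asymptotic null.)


Step 1: Combine all N = 12 observations and assign midranks.
sorted (value, group, rank): (7,G1,1), (15,G2,2), (17,G1,3), (18,G1,4.5), (18,G2,4.5), (20,G3,6), (21,G3,7), (22,G1,8.5), (22,G3,8.5), (23,G3,10), (25,G2,11), (31,G3,12)
Step 2: Sum ranks within each group.
R_1 = 17 (n_1 = 4)
R_2 = 17.5 (n_2 = 3)
R_3 = 43.5 (n_3 = 5)
Step 3: H = 12/(N(N+1)) * sum(R_i^2/n_i) - 3(N+1)
     = 12/(12*13) * (17^2/4 + 17.5^2/3 + 43.5^2/5) - 3*13
     = 0.076923 * 552.783 - 39
     = 3.521795.
Step 4: Ties present; correction factor C = 1 - 12/(12^3 - 12) = 0.993007. Corrected H = 3.521795 / 0.993007 = 3.546596.
Step 5: Under H0, H ~ chi^2(2); p-value = 0.169772.
Step 6: alpha = 0.1. fail to reject H0.

H = 3.5466, df = 2, p = 0.169772, fail to reject H0.


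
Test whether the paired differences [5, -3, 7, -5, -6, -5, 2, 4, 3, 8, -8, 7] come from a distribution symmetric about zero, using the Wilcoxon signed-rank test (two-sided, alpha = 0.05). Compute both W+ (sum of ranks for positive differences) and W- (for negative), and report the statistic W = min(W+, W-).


Step 1: Drop any zero differences (none here) and take |d_i|.
|d| = [5, 3, 7, 5, 6, 5, 2, 4, 3, 8, 8, 7]
Step 2: Midrank |d_i| (ties get averaged ranks).
ranks: |5|->6, |3|->2.5, |7|->9.5, |5|->6, |6|->8, |5|->6, |2|->1, |4|->4, |3|->2.5, |8|->11.5, |8|->11.5, |7|->9.5
Step 3: Attach original signs; sum ranks with positive sign and with negative sign.
W+ = 6 + 9.5 + 1 + 4 + 2.5 + 11.5 + 9.5 = 44
W- = 2.5 + 6 + 8 + 6 + 11.5 = 34
(Check: W+ + W- = 78 should equal n(n+1)/2 = 78.)
Step 4: Test statistic W = min(W+, W-) = 34.
Step 5: Ties in |d|, so use the tie-corrected normal approximation.
        E[W] = n(n+1)/4 = 12*13/4 = 39.
        Tie groups: |d|=3 (t=2), |d|=5 (t=3), |d|=7 (t=2), |d|=8 (t=2); sum(t^3 - t) = 42.
        Var[W] = n(n+1)(2n+1)/24 - sum(t^3-t)/48 = 3900/24 - 42/48 = 161.625.
        z = (W - E[W]) / sqrt(Var[W]) = (34 - 39) / 12.7132 = -0.3933.
        Two-sided p = 2*Phi(z) = 0.694103.
Step 6: alpha = 0.05. fail to reject H0.

W+ = 44, W- = 34, W = min = 34, p = 0.694103, fail to reject H0.


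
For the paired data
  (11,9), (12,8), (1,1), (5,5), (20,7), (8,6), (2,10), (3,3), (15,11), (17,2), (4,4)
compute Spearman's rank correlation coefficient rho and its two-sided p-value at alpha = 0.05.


Step 1: Rank x and y separately (midranks; no ties here).
rank(x): 11->7, 12->8, 1->1, 5->5, 20->11, 8->6, 2->2, 3->3, 15->9, 17->10, 4->4
rank(y): 9->9, 8->8, 1->1, 5->5, 7->7, 6->6, 10->10, 3->3, 11->11, 2->2, 4->4
Step 2: d_i = R_x(i) - R_y(i); compute d_i^2.
  (7-9)^2=4, (8-8)^2=0, (1-1)^2=0, (5-5)^2=0, (11-7)^2=16, (6-6)^2=0, (2-10)^2=64, (3-3)^2=0, (9-11)^2=4, (10-2)^2=64, (4-4)^2=0
sum(d^2) = 152.
Step 3: rho = 1 - 6*152 / (11*(11^2 - 1)) = 1 - 912/1320 = 0.309091.
Step 4: Under H0, t = rho * sqrt((n-2)/(1-rho^2)) = 0.9750 ~ t(9).
Step 5: Two-sided p-value from the t-distribution with 9 df = 0.355028.
Step 6: alpha = 0.05. fail to reject H0.

rho = 0.3091, p = 0.355028, fail to reject H0 at alpha = 0.05.


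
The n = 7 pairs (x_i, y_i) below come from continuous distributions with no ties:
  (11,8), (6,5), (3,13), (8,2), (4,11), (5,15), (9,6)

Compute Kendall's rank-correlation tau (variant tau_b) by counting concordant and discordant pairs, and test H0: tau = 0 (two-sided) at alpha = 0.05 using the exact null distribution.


Step 1: Enumerate the 21 unordered pairs (i,j) with i<j and classify each by sign(x_j-x_i) * sign(y_j-y_i).
  (1,2):dx=-5,dy=-3->C; (1,3):dx=-8,dy=+5->D; (1,4):dx=-3,dy=-6->C; (1,5):dx=-7,dy=+3->D
  (1,6):dx=-6,dy=+7->D; (1,7):dx=-2,dy=-2->C; (2,3):dx=-3,dy=+8->D; (2,4):dx=+2,dy=-3->D
  (2,5):dx=-2,dy=+6->D; (2,6):dx=-1,dy=+10->D; (2,7):dx=+3,dy=+1->C; (3,4):dx=+5,dy=-11->D
  (3,5):dx=+1,dy=-2->D; (3,6):dx=+2,dy=+2->C; (3,7):dx=+6,dy=-7->D; (4,5):dx=-4,dy=+9->D
  (4,6):dx=-3,dy=+13->D; (4,7):dx=+1,dy=+4->C; (5,6):dx=+1,dy=+4->C; (5,7):dx=+5,dy=-5->D
  (6,7):dx=+4,dy=-9->D
Step 2: C = 7, D = 14, total pairs = 21.
Step 3: tau = (C - D)/(n(n-1)/2) = (7 - 14)/21 = -0.333333.
Step 4: Exact two-sided p-value (enumerate n! = 5040 permutations of y under H0): p = 0.381349.
Step 5: alpha = 0.05. fail to reject H0.

tau_b = -0.3333 (C=7, D=14), p = 0.381349, fail to reject H0.


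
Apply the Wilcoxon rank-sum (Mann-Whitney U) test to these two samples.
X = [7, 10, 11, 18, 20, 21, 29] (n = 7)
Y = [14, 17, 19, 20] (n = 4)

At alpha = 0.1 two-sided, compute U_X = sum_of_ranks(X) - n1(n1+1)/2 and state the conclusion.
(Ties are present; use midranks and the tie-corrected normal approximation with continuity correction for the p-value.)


Step 1: Combine and sort all 11 observations; assign midranks.
sorted (value, group): (7,X), (10,X), (11,X), (14,Y), (17,Y), (18,X), (19,Y), (20,X), (20,Y), (21,X), (29,X)
ranks: 7->1, 10->2, 11->3, 14->4, 17->5, 18->6, 19->7, 20->8.5, 20->8.5, 21->10, 29->11
Step 2: Rank sum for X: R1 = 1 + 2 + 3 + 6 + 8.5 + 10 + 11 = 41.5.
Step 3: U_X = R1 - n1(n1+1)/2 = 41.5 - 7*8/2 = 41.5 - 28 = 13.5.
       U_Y = n1*n2 - U_X = 28 - 13.5 = 14.5.
Step 4: Ties are present, so use the tie-corrected normal approximation (with continuity correction) for the p-value.
Step 5: p-value = 1.000000; compare to alpha = 0.1. fail to reject H0.

U_X = 13.5, p = 1.000000, fail to reject H0 at alpha = 0.1.


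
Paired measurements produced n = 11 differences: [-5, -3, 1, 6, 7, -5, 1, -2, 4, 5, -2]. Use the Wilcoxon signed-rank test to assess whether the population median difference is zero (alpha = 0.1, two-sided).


Step 1: Drop any zero differences (none here) and take |d_i|.
|d| = [5, 3, 1, 6, 7, 5, 1, 2, 4, 5, 2]
Step 2: Midrank |d_i| (ties get averaged ranks).
ranks: |5|->8, |3|->5, |1|->1.5, |6|->10, |7|->11, |5|->8, |1|->1.5, |2|->3.5, |4|->6, |5|->8, |2|->3.5
Step 3: Attach original signs; sum ranks with positive sign and with negative sign.
W+ = 1.5 + 10 + 11 + 1.5 + 6 + 8 = 38
W- = 8 + 5 + 8 + 3.5 + 3.5 = 28
(Check: W+ + W- = 66 should equal n(n+1)/2 = 66.)
Step 4: Test statistic W = min(W+, W-) = 28.
Step 5: Ties in |d|, so use the tie-corrected normal approximation.
        E[W] = n(n+1)/4 = 11*12/4 = 33.
        Tie groups: |d|=1 (t=2), |d|=2 (t=2), |d|=5 (t=3); sum(t^3 - t) = 36.
        Var[W] = n(n+1)(2n+1)/24 - sum(t^3-t)/48 = 3036/24 - 36/48 = 125.75.
        z = (W - E[W]) / sqrt(Var[W]) = (28 - 33) / 11.2138 = -0.4459.
        Two-sided p = 2*Phi(z) = 0.655685.
Step 6: alpha = 0.1. fail to reject H0.

W+ = 38, W- = 28, W = min = 28, p = 0.655685, fail to reject H0.


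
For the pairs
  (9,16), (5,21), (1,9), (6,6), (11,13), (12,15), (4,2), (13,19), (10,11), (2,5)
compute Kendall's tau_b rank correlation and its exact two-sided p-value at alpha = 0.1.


Step 1: Enumerate the 45 unordered pairs (i,j) with i<j and classify each by sign(x_j-x_i) * sign(y_j-y_i).
  (1,2):dx=-4,dy=+5->D; (1,3):dx=-8,dy=-7->C; (1,4):dx=-3,dy=-10->C; (1,5):dx=+2,dy=-3->D
  (1,6):dx=+3,dy=-1->D; (1,7):dx=-5,dy=-14->C; (1,8):dx=+4,dy=+3->C; (1,9):dx=+1,dy=-5->D
  (1,10):dx=-7,dy=-11->C; (2,3):dx=-4,dy=-12->C; (2,4):dx=+1,dy=-15->D; (2,5):dx=+6,dy=-8->D
  (2,6):dx=+7,dy=-6->D; (2,7):dx=-1,dy=-19->C; (2,8):dx=+8,dy=-2->D; (2,9):dx=+5,dy=-10->D
  (2,10):dx=-3,dy=-16->C; (3,4):dx=+5,dy=-3->D; (3,5):dx=+10,dy=+4->C; (3,6):dx=+11,dy=+6->C
  (3,7):dx=+3,dy=-7->D; (3,8):dx=+12,dy=+10->C; (3,9):dx=+9,dy=+2->C; (3,10):dx=+1,dy=-4->D
  (4,5):dx=+5,dy=+7->C; (4,6):dx=+6,dy=+9->C; (4,7):dx=-2,dy=-4->C; (4,8):dx=+7,dy=+13->C
  (4,9):dx=+4,dy=+5->C; (4,10):dx=-4,dy=-1->C; (5,6):dx=+1,dy=+2->C; (5,7):dx=-7,dy=-11->C
  (5,8):dx=+2,dy=+6->C; (5,9):dx=-1,dy=-2->C; (5,10):dx=-9,dy=-8->C; (6,7):dx=-8,dy=-13->C
  (6,8):dx=+1,dy=+4->C; (6,9):dx=-2,dy=-4->C; (6,10):dx=-10,dy=-10->C; (7,8):dx=+9,dy=+17->C
  (7,9):dx=+6,dy=+9->C; (7,10):dx=-2,dy=+3->D; (8,9):dx=-3,dy=-8->C; (8,10):dx=-11,dy=-14->C
  (9,10):dx=-8,dy=-6->C
Step 2: C = 32, D = 13, total pairs = 45.
Step 3: tau = (C - D)/(n(n-1)/2) = (32 - 13)/45 = 0.422222.
Step 4: Exact two-sided p-value (enumerate n! = 3628800 permutations of y under H0): p = 0.108313.
Step 5: alpha = 0.1. fail to reject H0.

tau_b = 0.4222 (C=32, D=13), p = 0.108313, fail to reject H0.


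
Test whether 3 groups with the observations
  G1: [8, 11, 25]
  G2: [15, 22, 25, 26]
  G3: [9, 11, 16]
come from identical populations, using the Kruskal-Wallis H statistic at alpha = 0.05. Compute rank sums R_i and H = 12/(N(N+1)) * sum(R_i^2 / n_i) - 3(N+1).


Step 1: Combine all N = 10 observations and assign midranks.
sorted (value, group, rank): (8,G1,1), (9,G3,2), (11,G1,3.5), (11,G3,3.5), (15,G2,5), (16,G3,6), (22,G2,7), (25,G1,8.5), (25,G2,8.5), (26,G2,10)
Step 2: Sum ranks within each group.
R_1 = 13 (n_1 = 3)
R_2 = 30.5 (n_2 = 4)
R_3 = 11.5 (n_3 = 3)
Step 3: H = 12/(N(N+1)) * sum(R_i^2/n_i) - 3(N+1)
     = 12/(10*11) * (13^2/3 + 30.5^2/4 + 11.5^2/3) - 3*11
     = 0.109091 * 332.979 - 33
     = 3.325000.
Step 4: Ties present; correction factor C = 1 - 12/(10^3 - 10) = 0.987879. Corrected H = 3.325000 / 0.987879 = 3.365798.
Step 5: Under H0, H ~ chi^2(2); p-value = 0.185835.
Step 6: alpha = 0.05. fail to reject H0.

H = 3.3658, df = 2, p = 0.185835, fail to reject H0.


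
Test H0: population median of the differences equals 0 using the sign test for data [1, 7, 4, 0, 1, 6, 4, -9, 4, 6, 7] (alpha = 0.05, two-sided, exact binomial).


Step 1: Discard zero differences. Original n = 11; n_eff = number of nonzero differences = 10.
Nonzero differences (with sign): +1, +7, +4, +1, +6, +4, -9, +4, +6, +7
Step 2: Count signs: positive = 9, negative = 1.
Step 3: Under H0: P(positive) = 0.5, so the number of positives S ~ Bin(10, 0.5).
Step 4: Two-sided exact p-value = sum of Bin(10,0.5) probabilities at or below the observed probability = 0.021484.
Step 5: alpha = 0.05. reject H0.

n_eff = 10, pos = 9, neg = 1, p = 0.021484, reject H0.


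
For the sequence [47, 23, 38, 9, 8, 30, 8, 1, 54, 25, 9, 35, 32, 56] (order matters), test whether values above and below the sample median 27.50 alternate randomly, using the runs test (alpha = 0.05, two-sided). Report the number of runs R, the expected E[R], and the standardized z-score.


Step 1: Compute median = 27.50; label A = above, B = below.
Labels in order: ABABBABBABBAAA  (n_A = 7, n_B = 7)
Step 2: Count runs R = 9.
Step 3: Under H0 (random ordering), E[R] = 2*n_A*n_B/(n_A+n_B) + 1 = 2*7*7/14 + 1 = 8.0000.
        Var[R] = 2*n_A*n_B*(2*n_A*n_B - n_A - n_B) / ((n_A+n_B)^2 * (n_A+n_B-1)) = 8232/2548 = 3.2308.
        SD[R] = 1.7974.
Step 4: Continuity-corrected z = (R - 0.5 - E[R]) / SD[R] = (9 - 0.5 - 8.0000) / 1.7974 = 0.2782.
Step 5: Two-sided p-value via normal approximation = 2*(1 - Phi(|z|)) = 0.780879.
Step 6: alpha = 0.05. fail to reject H0.

R = 9, z = 0.2782, p = 0.780879, fail to reject H0.


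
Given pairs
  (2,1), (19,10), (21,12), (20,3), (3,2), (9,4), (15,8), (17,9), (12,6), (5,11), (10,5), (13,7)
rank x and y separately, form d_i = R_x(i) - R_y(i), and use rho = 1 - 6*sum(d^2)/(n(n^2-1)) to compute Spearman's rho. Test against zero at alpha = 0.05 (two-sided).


Step 1: Rank x and y separately (midranks; no ties here).
rank(x): 2->1, 19->10, 21->12, 20->11, 3->2, 9->4, 15->8, 17->9, 12->6, 5->3, 10->5, 13->7
rank(y): 1->1, 10->10, 12->12, 3->3, 2->2, 4->4, 8->8, 9->9, 6->6, 11->11, 5->5, 7->7
Step 2: d_i = R_x(i) - R_y(i); compute d_i^2.
  (1-1)^2=0, (10-10)^2=0, (12-12)^2=0, (11-3)^2=64, (2-2)^2=0, (4-4)^2=0, (8-8)^2=0, (9-9)^2=0, (6-6)^2=0, (3-11)^2=64, (5-5)^2=0, (7-7)^2=0
sum(d^2) = 128.
Step 3: rho = 1 - 6*128 / (12*(12^2 - 1)) = 1 - 768/1716 = 0.552448.
Step 4: Under H0, t = rho * sqrt((n-2)/(1-rho^2)) = 2.0959 ~ t(10).
Step 5: Two-sided p-value from the t-distribution with 10 df = 0.062511.
Step 6: alpha = 0.05. fail to reject H0.

rho = 0.5524, p = 0.062511, fail to reject H0 at alpha = 0.05.


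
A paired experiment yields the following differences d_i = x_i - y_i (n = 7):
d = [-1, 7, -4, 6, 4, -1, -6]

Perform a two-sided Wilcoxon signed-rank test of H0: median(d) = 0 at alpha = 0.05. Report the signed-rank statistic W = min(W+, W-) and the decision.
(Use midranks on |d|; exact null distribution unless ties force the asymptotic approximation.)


Step 1: Drop any zero differences (none here) and take |d_i|.
|d| = [1, 7, 4, 6, 4, 1, 6]
Step 2: Midrank |d_i| (ties get averaged ranks).
ranks: |1|->1.5, |7|->7, |4|->3.5, |6|->5.5, |4|->3.5, |1|->1.5, |6|->5.5
Step 3: Attach original signs; sum ranks with positive sign and with negative sign.
W+ = 7 + 5.5 + 3.5 = 16
W- = 1.5 + 3.5 + 1.5 + 5.5 = 12
(Check: W+ + W- = 28 should equal n(n+1)/2 = 28.)
Step 4: Test statistic W = min(W+, W-) = 12.
Step 5: Ties in |d|, so use the tie-corrected normal approximation.
        E[W] = n(n+1)/4 = 7*8/4 = 14.
        Tie groups: |d|=1 (t=2), |d|=4 (t=2), |d|=6 (t=2); sum(t^3 - t) = 18.
        Var[W] = n(n+1)(2n+1)/24 - sum(t^3-t)/48 = 840/24 - 18/48 = 34.625.
        z = (W - E[W]) / sqrt(Var[W]) = (12 - 14) / 5.8843 = -0.3399.
        Two-sided p = 2*Phi(z) = 0.733941.
Step 6: alpha = 0.05. fail to reject H0.

W+ = 16, W- = 12, W = min = 12, p = 0.733941, fail to reject H0.


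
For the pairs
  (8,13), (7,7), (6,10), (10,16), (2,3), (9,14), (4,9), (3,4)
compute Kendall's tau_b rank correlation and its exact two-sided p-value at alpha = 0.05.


Step 1: Enumerate the 28 unordered pairs (i,j) with i<j and classify each by sign(x_j-x_i) * sign(y_j-y_i).
  (1,2):dx=-1,dy=-6->C; (1,3):dx=-2,dy=-3->C; (1,4):dx=+2,dy=+3->C; (1,5):dx=-6,dy=-10->C
  (1,6):dx=+1,dy=+1->C; (1,7):dx=-4,dy=-4->C; (1,8):dx=-5,dy=-9->C; (2,3):dx=-1,dy=+3->D
  (2,4):dx=+3,dy=+9->C; (2,5):dx=-5,dy=-4->C; (2,6):dx=+2,dy=+7->C; (2,7):dx=-3,dy=+2->D
  (2,8):dx=-4,dy=-3->C; (3,4):dx=+4,dy=+6->C; (3,5):dx=-4,dy=-7->C; (3,6):dx=+3,dy=+4->C
  (3,7):dx=-2,dy=-1->C; (3,8):dx=-3,dy=-6->C; (4,5):dx=-8,dy=-13->C; (4,6):dx=-1,dy=-2->C
  (4,7):dx=-6,dy=-7->C; (4,8):dx=-7,dy=-12->C; (5,6):dx=+7,dy=+11->C; (5,7):dx=+2,dy=+6->C
  (5,8):dx=+1,dy=+1->C; (6,7):dx=-5,dy=-5->C; (6,8):dx=-6,dy=-10->C; (7,8):dx=-1,dy=-5->C
Step 2: C = 26, D = 2, total pairs = 28.
Step 3: tau = (C - D)/(n(n-1)/2) = (26 - 2)/28 = 0.857143.
Step 4: Exact two-sided p-value (enumerate n! = 40320 permutations of y under H0): p = 0.001736.
Step 5: alpha = 0.05. reject H0.

tau_b = 0.8571 (C=26, D=2), p = 0.001736, reject H0.


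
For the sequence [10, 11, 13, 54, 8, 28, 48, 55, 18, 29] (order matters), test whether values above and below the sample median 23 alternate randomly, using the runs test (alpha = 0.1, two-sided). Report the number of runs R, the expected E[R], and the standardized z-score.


Step 1: Compute median = 23; label A = above, B = below.
Labels in order: BBBABAAABA  (n_A = 5, n_B = 5)
Step 2: Count runs R = 6.
Step 3: Under H0 (random ordering), E[R] = 2*n_A*n_B/(n_A+n_B) + 1 = 2*5*5/10 + 1 = 6.0000.
        Var[R] = 2*n_A*n_B*(2*n_A*n_B - n_A - n_B) / ((n_A+n_B)^2 * (n_A+n_B-1)) = 2000/900 = 2.2222.
        SD[R] = 1.4907.
Step 4: R = E[R], so z = 0 with no continuity correction.
Step 5: Two-sided p-value via normal approximation = 2*(1 - Phi(|z|)) = 1.000000.
Step 6: alpha = 0.1. fail to reject H0.

R = 6, z = 0.0000, p = 1.000000, fail to reject H0.


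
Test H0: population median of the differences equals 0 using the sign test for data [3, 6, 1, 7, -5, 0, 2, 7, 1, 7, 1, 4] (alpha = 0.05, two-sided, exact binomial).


Step 1: Discard zero differences. Original n = 12; n_eff = number of nonzero differences = 11.
Nonzero differences (with sign): +3, +6, +1, +7, -5, +2, +7, +1, +7, +1, +4
Step 2: Count signs: positive = 10, negative = 1.
Step 3: Under H0: P(positive) = 0.5, so the number of positives S ~ Bin(11, 0.5).
Step 4: Two-sided exact p-value = sum of Bin(11,0.5) probabilities at or below the observed probability = 0.011719.
Step 5: alpha = 0.05. reject H0.

n_eff = 11, pos = 10, neg = 1, p = 0.011719, reject H0.


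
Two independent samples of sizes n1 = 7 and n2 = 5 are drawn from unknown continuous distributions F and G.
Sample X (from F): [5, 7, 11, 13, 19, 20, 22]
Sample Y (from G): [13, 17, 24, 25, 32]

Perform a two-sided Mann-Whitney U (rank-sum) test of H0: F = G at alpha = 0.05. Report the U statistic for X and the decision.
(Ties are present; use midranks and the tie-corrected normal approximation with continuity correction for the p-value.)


Step 1: Combine and sort all 12 observations; assign midranks.
sorted (value, group): (5,X), (7,X), (11,X), (13,X), (13,Y), (17,Y), (19,X), (20,X), (22,X), (24,Y), (25,Y), (32,Y)
ranks: 5->1, 7->2, 11->3, 13->4.5, 13->4.5, 17->6, 19->7, 20->8, 22->9, 24->10, 25->11, 32->12
Step 2: Rank sum for X: R1 = 1 + 2 + 3 + 4.5 + 7 + 8 + 9 = 34.5.
Step 3: U_X = R1 - n1(n1+1)/2 = 34.5 - 7*8/2 = 34.5 - 28 = 6.5.
       U_Y = n1*n2 - U_X = 35 - 6.5 = 28.5.
Step 4: Ties are present, so use the tie-corrected normal approximation (with continuity correction) for the p-value.
Step 5: p-value = 0.087602; compare to alpha = 0.05. fail to reject H0.

U_X = 6.5, p = 0.087602, fail to reject H0 at alpha = 0.05.


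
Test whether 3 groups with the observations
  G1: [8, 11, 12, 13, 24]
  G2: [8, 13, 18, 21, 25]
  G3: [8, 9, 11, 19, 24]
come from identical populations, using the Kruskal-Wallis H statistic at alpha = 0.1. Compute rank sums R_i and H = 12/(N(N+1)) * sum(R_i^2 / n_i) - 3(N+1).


Step 1: Combine all N = 15 observations and assign midranks.
sorted (value, group, rank): (8,G1,2), (8,G2,2), (8,G3,2), (9,G3,4), (11,G1,5.5), (11,G3,5.5), (12,G1,7), (13,G1,8.5), (13,G2,8.5), (18,G2,10), (19,G3,11), (21,G2,12), (24,G1,13.5), (24,G3,13.5), (25,G2,15)
Step 2: Sum ranks within each group.
R_1 = 36.5 (n_1 = 5)
R_2 = 47.5 (n_2 = 5)
R_3 = 36 (n_3 = 5)
Step 3: H = 12/(N(N+1)) * sum(R_i^2/n_i) - 3(N+1)
     = 12/(15*16) * (36.5^2/5 + 47.5^2/5 + 36^2/5) - 3*16
     = 0.050000 * 976.9 - 48
     = 0.845000.
Step 4: Ties present; correction factor C = 1 - 42/(15^3 - 15) = 0.987500. Corrected H = 0.845000 / 0.987500 = 0.855696.
Step 5: Under H0, H ~ chi^2(2); p-value = 0.651910.
Step 6: alpha = 0.1. fail to reject H0.

H = 0.8557, df = 2, p = 0.651910, fail to reject H0.


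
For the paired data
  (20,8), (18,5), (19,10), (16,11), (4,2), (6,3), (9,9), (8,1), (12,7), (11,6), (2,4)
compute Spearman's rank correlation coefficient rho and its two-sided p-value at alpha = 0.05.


Step 1: Rank x and y separately (midranks; no ties here).
rank(x): 20->11, 18->9, 19->10, 16->8, 4->2, 6->3, 9->5, 8->4, 12->7, 11->6, 2->1
rank(y): 8->8, 5->5, 10->10, 11->11, 2->2, 3->3, 9->9, 1->1, 7->7, 6->6, 4->4
Step 2: d_i = R_x(i) - R_y(i); compute d_i^2.
  (11-8)^2=9, (9-5)^2=16, (10-10)^2=0, (8-11)^2=9, (2-2)^2=0, (3-3)^2=0, (5-9)^2=16, (4-1)^2=9, (7-7)^2=0, (6-6)^2=0, (1-4)^2=9
sum(d^2) = 68.
Step 3: rho = 1 - 6*68 / (11*(11^2 - 1)) = 1 - 408/1320 = 0.690909.
Step 4: Under H0, t = rho * sqrt((n-2)/(1-rho^2)) = 2.8671 ~ t(9).
Step 5: Two-sided p-value from the t-distribution with 9 df = 0.018565.
Step 6: alpha = 0.05. reject H0.

rho = 0.6909, p = 0.018565, reject H0 at alpha = 0.05.


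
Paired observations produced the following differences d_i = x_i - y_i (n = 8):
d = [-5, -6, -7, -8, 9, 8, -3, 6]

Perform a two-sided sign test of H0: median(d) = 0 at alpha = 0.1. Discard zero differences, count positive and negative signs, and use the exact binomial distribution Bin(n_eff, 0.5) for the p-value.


Step 1: Discard zero differences. Original n = 8; n_eff = number of nonzero differences = 8.
Nonzero differences (with sign): -5, -6, -7, -8, +9, +8, -3, +6
Step 2: Count signs: positive = 3, negative = 5.
Step 3: Under H0: P(positive) = 0.5, so the number of positives S ~ Bin(8, 0.5).
Step 4: Two-sided exact p-value = sum of Bin(8,0.5) probabilities at or below the observed probability = 0.726562.
Step 5: alpha = 0.1. fail to reject H0.

n_eff = 8, pos = 3, neg = 5, p = 0.726562, fail to reject H0.


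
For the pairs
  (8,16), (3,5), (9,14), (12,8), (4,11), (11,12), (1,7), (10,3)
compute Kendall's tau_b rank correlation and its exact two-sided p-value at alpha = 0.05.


Step 1: Enumerate the 28 unordered pairs (i,j) with i<j and classify each by sign(x_j-x_i) * sign(y_j-y_i).
  (1,2):dx=-5,dy=-11->C; (1,3):dx=+1,dy=-2->D; (1,4):dx=+4,dy=-8->D; (1,5):dx=-4,dy=-5->C
  (1,6):dx=+3,dy=-4->D; (1,7):dx=-7,dy=-9->C; (1,8):dx=+2,dy=-13->D; (2,3):dx=+6,dy=+9->C
  (2,4):dx=+9,dy=+3->C; (2,5):dx=+1,dy=+6->C; (2,6):dx=+8,dy=+7->C; (2,7):dx=-2,dy=+2->D
  (2,8):dx=+7,dy=-2->D; (3,4):dx=+3,dy=-6->D; (3,5):dx=-5,dy=-3->C; (3,6):dx=+2,dy=-2->D
  (3,7):dx=-8,dy=-7->C; (3,8):dx=+1,dy=-11->D; (4,5):dx=-8,dy=+3->D; (4,6):dx=-1,dy=+4->D
  (4,7):dx=-11,dy=-1->C; (4,8):dx=-2,dy=-5->C; (5,6):dx=+7,dy=+1->C; (5,7):dx=-3,dy=-4->C
  (5,8):dx=+6,dy=-8->D; (6,7):dx=-10,dy=-5->C; (6,8):dx=-1,dy=-9->C; (7,8):dx=+9,dy=-4->D
Step 2: C = 15, D = 13, total pairs = 28.
Step 3: tau = (C - D)/(n(n-1)/2) = (15 - 13)/28 = 0.071429.
Step 4: Exact two-sided p-value (enumerate n! = 40320 permutations of y under H0): p = 0.904861.
Step 5: alpha = 0.05. fail to reject H0.

tau_b = 0.0714 (C=15, D=13), p = 0.904861, fail to reject H0.


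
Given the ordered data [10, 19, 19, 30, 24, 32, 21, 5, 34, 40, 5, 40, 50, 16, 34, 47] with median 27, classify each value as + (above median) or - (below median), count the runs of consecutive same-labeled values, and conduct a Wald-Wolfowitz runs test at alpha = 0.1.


Step 1: Compute median = 27; label A = above, B = below.
Labels in order: BBBABABBAABAABAA  (n_A = 8, n_B = 8)
Step 2: Count runs R = 10.
Step 3: Under H0 (random ordering), E[R] = 2*n_A*n_B/(n_A+n_B) + 1 = 2*8*8/16 + 1 = 9.0000.
        Var[R] = 2*n_A*n_B*(2*n_A*n_B - n_A - n_B) / ((n_A+n_B)^2 * (n_A+n_B-1)) = 14336/3840 = 3.7333.
        SD[R] = 1.9322.
Step 4: Continuity-corrected z = (R - 0.5 - E[R]) / SD[R] = (10 - 0.5 - 9.0000) / 1.9322 = 0.2588.
Step 5: Two-sided p-value via normal approximation = 2*(1 - Phi(|z|)) = 0.795809.
Step 6: alpha = 0.1. fail to reject H0.

R = 10, z = 0.2588, p = 0.795809, fail to reject H0.


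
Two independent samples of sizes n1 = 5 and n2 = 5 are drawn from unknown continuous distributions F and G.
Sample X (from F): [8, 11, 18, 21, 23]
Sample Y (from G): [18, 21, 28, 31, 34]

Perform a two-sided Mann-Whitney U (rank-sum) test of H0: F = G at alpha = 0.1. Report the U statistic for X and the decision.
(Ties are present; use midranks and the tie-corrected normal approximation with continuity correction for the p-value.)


Step 1: Combine and sort all 10 observations; assign midranks.
sorted (value, group): (8,X), (11,X), (18,X), (18,Y), (21,X), (21,Y), (23,X), (28,Y), (31,Y), (34,Y)
ranks: 8->1, 11->2, 18->3.5, 18->3.5, 21->5.5, 21->5.5, 23->7, 28->8, 31->9, 34->10
Step 2: Rank sum for X: R1 = 1 + 2 + 3.5 + 5.5 + 7 = 19.
Step 3: U_X = R1 - n1(n1+1)/2 = 19 - 5*6/2 = 19 - 15 = 4.
       U_Y = n1*n2 - U_X = 25 - 4 = 21.
Step 4: Ties are present, so use the tie-corrected normal approximation (with continuity correction) for the p-value.
Step 5: p-value = 0.092692; compare to alpha = 0.1. reject H0.

U_X = 4, p = 0.092692, reject H0 at alpha = 0.1.


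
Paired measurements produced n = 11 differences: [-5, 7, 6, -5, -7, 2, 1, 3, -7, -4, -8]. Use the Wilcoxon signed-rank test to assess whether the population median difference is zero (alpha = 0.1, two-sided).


Step 1: Drop any zero differences (none here) and take |d_i|.
|d| = [5, 7, 6, 5, 7, 2, 1, 3, 7, 4, 8]
Step 2: Midrank |d_i| (ties get averaged ranks).
ranks: |5|->5.5, |7|->9, |6|->7, |5|->5.5, |7|->9, |2|->2, |1|->1, |3|->3, |7|->9, |4|->4, |8|->11
Step 3: Attach original signs; sum ranks with positive sign and with negative sign.
W+ = 9 + 7 + 2 + 1 + 3 = 22
W- = 5.5 + 5.5 + 9 + 9 + 4 + 11 = 44
(Check: W+ + W- = 66 should equal n(n+1)/2 = 66.)
Step 4: Test statistic W = min(W+, W-) = 22.
Step 5: Ties in |d|, so use the tie-corrected normal approximation.
        E[W] = n(n+1)/4 = 11*12/4 = 33.
        Tie groups: |d|=5 (t=2), |d|=7 (t=3); sum(t^3 - t) = 30.
        Var[W] = n(n+1)(2n+1)/24 - sum(t^3-t)/48 = 3036/24 - 30/48 = 125.875.
        z = (W - E[W]) / sqrt(Var[W]) = (22 - 33) / 11.2194 = -0.9804.
        Two-sided p = 2*Phi(z) = 0.326867.
Step 6: alpha = 0.1. fail to reject H0.

W+ = 22, W- = 44, W = min = 22, p = 0.326867, fail to reject H0.


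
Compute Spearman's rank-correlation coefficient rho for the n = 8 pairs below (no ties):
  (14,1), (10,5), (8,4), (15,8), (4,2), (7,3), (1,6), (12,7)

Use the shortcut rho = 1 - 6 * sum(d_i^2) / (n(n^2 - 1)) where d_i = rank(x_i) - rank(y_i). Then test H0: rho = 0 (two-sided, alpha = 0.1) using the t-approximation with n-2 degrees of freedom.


Step 1: Rank x and y separately (midranks; no ties here).
rank(x): 14->7, 10->5, 8->4, 15->8, 4->2, 7->3, 1->1, 12->6
rank(y): 1->1, 5->5, 4->4, 8->8, 2->2, 3->3, 6->6, 7->7
Step 2: d_i = R_x(i) - R_y(i); compute d_i^2.
  (7-1)^2=36, (5-5)^2=0, (4-4)^2=0, (8-8)^2=0, (2-2)^2=0, (3-3)^2=0, (1-6)^2=25, (6-7)^2=1
sum(d^2) = 62.
Step 3: rho = 1 - 6*62 / (8*(8^2 - 1)) = 1 - 372/504 = 0.261905.
Step 4: Under H0, t = rho * sqrt((n-2)/(1-rho^2)) = 0.6647 ~ t(6).
Step 5: Two-sided p-value from the t-distribution with 6 df = 0.530923.
Step 6: alpha = 0.1. fail to reject H0.

rho = 0.2619, p = 0.530923, fail to reject H0 at alpha = 0.1.


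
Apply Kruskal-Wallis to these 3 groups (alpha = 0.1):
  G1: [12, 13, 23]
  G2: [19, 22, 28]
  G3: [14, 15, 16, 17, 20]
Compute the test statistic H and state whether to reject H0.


Step 1: Combine all N = 11 observations and assign midranks.
sorted (value, group, rank): (12,G1,1), (13,G1,2), (14,G3,3), (15,G3,4), (16,G3,5), (17,G3,6), (19,G2,7), (20,G3,8), (22,G2,9), (23,G1,10), (28,G2,11)
Step 2: Sum ranks within each group.
R_1 = 13 (n_1 = 3)
R_2 = 27 (n_2 = 3)
R_3 = 26 (n_3 = 5)
Step 3: H = 12/(N(N+1)) * sum(R_i^2/n_i) - 3(N+1)
     = 12/(11*12) * (13^2/3 + 27^2/3 + 26^2/5) - 3*12
     = 0.090909 * 434.533 - 36
     = 3.503030.
Step 4: No ties, so H is used without correction.
Step 5: Under H0, H ~ chi^2(2); p-value = 0.173511.
Step 6: alpha = 0.1. fail to reject H0.

H = 3.5030, df = 2, p = 0.173511, fail to reject H0.


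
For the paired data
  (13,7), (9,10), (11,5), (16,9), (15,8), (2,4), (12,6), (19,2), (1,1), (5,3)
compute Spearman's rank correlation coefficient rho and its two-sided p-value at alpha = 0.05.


Step 1: Rank x and y separately (midranks; no ties here).
rank(x): 13->7, 9->4, 11->5, 16->9, 15->8, 2->2, 12->6, 19->10, 1->1, 5->3
rank(y): 7->7, 10->10, 5->5, 9->9, 8->8, 4->4, 6->6, 2->2, 1->1, 3->3
Step 2: d_i = R_x(i) - R_y(i); compute d_i^2.
  (7-7)^2=0, (4-10)^2=36, (5-5)^2=0, (9-9)^2=0, (8-8)^2=0, (2-4)^2=4, (6-6)^2=0, (10-2)^2=64, (1-1)^2=0, (3-3)^2=0
sum(d^2) = 104.
Step 3: rho = 1 - 6*104 / (10*(10^2 - 1)) = 1 - 624/990 = 0.369697.
Step 4: Under H0, t = rho * sqrt((n-2)/(1-rho^2)) = 1.1254 ~ t(8).
Step 5: Two-sided p-value from the t-distribution with 8 df = 0.293050.
Step 6: alpha = 0.05. fail to reject H0.

rho = 0.3697, p = 0.293050, fail to reject H0 at alpha = 0.05.
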